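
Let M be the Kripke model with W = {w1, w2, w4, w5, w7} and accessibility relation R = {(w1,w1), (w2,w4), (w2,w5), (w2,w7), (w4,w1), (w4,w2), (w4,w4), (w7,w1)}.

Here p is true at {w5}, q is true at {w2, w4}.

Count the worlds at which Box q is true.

w1: successors {w1}; q there: w1:F. ✗
w2: successors {w4, w5, w7}; q there: w4:T, w5:F, w7:F. ✗
w4: successors {w1, w2, w4}; q there: w1:F, w2:T, w4:T. ✗
w5: no successors, so Box q holds vacuously. ✓
w7: successors {w1}; q there: w1:F. ✗
Satisfying worlds: {w5}.

1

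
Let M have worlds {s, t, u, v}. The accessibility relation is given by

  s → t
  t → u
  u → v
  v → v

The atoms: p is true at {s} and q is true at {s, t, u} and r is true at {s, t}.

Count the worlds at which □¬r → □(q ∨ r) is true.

s: □¬r is F, □(q ∨ r) is T. ✓
t: □¬r is T, □(q ∨ r) is T. ✓
u: □¬r is T, □(q ∨ r) is F. ✗
v: □¬r is T, □(q ∨ r) is F. ✗
Satisfying worlds: {s, t}.

2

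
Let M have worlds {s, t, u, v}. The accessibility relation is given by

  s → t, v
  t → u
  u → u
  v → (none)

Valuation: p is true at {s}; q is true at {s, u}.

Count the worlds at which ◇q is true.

2

s: successors {t, v}; q there: t:F, v:F. ✗
t: successors {u}; q there: u:T. ✓
u: successors {u}; q there: u:T. ✓
v: no successors, so ◇q fails. ✗
Satisfying worlds: {t, u}.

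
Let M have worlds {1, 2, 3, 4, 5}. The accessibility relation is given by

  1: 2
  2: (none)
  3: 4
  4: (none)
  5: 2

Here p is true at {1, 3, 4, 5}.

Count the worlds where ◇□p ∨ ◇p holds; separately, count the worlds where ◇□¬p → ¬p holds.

3 and 2

For ◇□p ∨ ◇p:
1: ◇□p is T, ◇p is F. ✓
2: ◇□p is F, ◇p is F. ✗
3: ◇□p is T, ◇p is T. ✓
4: ◇□p is F, ◇p is F. ✗
5: ◇□p is T, ◇p is F. ✓
— 3 worlds.
For ◇□¬p → ¬p:
1: ◇□¬p is T, ¬p is F. ✗
2: ◇□¬p is F, ¬p is T. ✓
3: ◇□¬p is T, ¬p is F. ✗
4: ◇□¬p is F, ¬p is F. ✓
5: ◇□¬p is T, ¬p is F. ✗
— 2 worlds.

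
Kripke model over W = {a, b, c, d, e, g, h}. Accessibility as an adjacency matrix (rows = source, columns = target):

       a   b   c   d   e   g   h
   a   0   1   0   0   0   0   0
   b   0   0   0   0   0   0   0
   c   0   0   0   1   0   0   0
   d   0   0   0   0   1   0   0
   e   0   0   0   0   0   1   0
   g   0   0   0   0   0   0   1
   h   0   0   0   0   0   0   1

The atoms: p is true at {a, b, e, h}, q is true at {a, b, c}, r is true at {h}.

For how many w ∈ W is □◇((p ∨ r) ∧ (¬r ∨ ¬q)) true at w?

a: successors {b}; ◇((p ∨ r) ∧ (¬r ∨ ¬q)) there: b:F. ✗
b: no successors, so □◇((p ∨ r) ∧ (¬r ∨ ¬q)) holds vacuously. ✓
c: successors {d}; ◇((p ∨ r) ∧ (¬r ∨ ¬q)) there: d:T. ✓
d: successors {e}; ◇((p ∨ r) ∧ (¬r ∨ ¬q)) there: e:F. ✗
e: successors {g}; ◇((p ∨ r) ∧ (¬r ∨ ¬q)) there: g:T. ✓
g: successors {h}; ◇((p ∨ r) ∧ (¬r ∨ ¬q)) there: h:T. ✓
h: successors {h}; ◇((p ∨ r) ∧ (¬r ∨ ¬q)) there: h:T. ✓
Satisfying worlds: {b, c, e, g, h}.

5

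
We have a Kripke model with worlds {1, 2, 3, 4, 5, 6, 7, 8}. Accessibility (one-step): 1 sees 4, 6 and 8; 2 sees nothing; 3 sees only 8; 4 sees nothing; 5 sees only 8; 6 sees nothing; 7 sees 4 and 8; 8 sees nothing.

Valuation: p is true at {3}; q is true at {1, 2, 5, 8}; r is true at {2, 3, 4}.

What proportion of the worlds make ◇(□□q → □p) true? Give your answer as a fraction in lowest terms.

1: successors {4, 6, 8}; □□q → □p there: 4:T, 6:T, 8:T. ✓
2: no successors, so ◇(□□q → □p) fails. ✗
3: successors {8}; □□q → □p there: 8:T. ✓
4: no successors, so ◇(□□q → □p) fails. ✗
5: successors {8}; □□q → □p there: 8:T. ✓
6: no successors, so ◇(□□q → □p) fails. ✗
7: successors {4, 8}; □□q → □p there: 4:T, 8:T. ✓
8: no successors, so ◇(□□q → □p) fails. ✗
That's 4 of 8 worlds, so 4/8 = 1/2.

1/2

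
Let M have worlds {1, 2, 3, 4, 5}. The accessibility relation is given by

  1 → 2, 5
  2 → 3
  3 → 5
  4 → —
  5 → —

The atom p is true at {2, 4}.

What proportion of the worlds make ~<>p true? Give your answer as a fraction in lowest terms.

4/5

1: <>p is T. ✗
2: <>p is F. ✓
3: <>p is F. ✓
4: <>p is F. ✓
5: <>p is F. ✓
That's 4 of 5 worlds, so 4/5.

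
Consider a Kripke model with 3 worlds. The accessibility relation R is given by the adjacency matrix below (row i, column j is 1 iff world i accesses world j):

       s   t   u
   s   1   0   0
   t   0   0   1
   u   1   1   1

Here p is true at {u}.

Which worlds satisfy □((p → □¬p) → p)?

s: successors {s}; (p → □¬p) → p there: s:F. ✗
t: successors {u}; (p → □¬p) → p there: u:T. ✓
u: successors {s, t, u}; (p → □¬p) → p there: s:F, t:F, u:T. ✗

{t}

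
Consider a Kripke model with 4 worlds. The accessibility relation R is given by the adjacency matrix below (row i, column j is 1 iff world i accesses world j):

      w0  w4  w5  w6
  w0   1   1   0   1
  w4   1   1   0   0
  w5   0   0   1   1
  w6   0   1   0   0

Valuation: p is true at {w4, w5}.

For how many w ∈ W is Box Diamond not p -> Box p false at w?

w0: Box Diamond not p is F, Box p is F. ✓
w4: Box Diamond not p is T, Box p is F. ✗
w5: Box Diamond not p is F, Box p is F. ✓
w6: Box Diamond not p is T, Box p is T. ✓
Satisfying worlds: {w0, w5, w6}.
So Box Diamond not p -> Box p fails at the other 1 world.

1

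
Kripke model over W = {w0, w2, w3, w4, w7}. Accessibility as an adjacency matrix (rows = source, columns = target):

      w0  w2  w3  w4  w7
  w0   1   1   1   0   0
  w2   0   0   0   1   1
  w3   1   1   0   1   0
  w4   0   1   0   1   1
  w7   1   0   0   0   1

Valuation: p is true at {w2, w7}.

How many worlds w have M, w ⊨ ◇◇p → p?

w0: ◇◇p is T, p is F. ✗
w2: ◇◇p is T, p is T. ✓
w3: ◇◇p is T, p is F. ✗
w4: ◇◇p is T, p is F. ✗
w7: ◇◇p is T, p is T. ✓
Satisfying worlds: {w2, w7}.

2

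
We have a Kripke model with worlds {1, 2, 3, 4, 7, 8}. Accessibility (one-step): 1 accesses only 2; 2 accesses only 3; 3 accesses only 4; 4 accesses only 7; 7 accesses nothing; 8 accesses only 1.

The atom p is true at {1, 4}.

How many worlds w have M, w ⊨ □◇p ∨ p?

1: □◇p is F, p is T. ✓
2: □◇p is T, p is F. ✓
3: □◇p is F, p is F. ✗
4: □◇p is F, p is T. ✓
7: □◇p is T, p is F. ✓
8: □◇p is F, p is F. ✗
Satisfying worlds: {1, 2, 4, 7}.

4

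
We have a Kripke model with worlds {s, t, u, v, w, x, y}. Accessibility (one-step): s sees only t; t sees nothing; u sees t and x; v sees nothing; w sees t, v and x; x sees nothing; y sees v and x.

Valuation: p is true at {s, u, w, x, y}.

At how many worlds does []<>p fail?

4

s: successors {t}; <>p there: t:F. ✗
t: no successors, so []<>p holds vacuously. ✓
u: successors {t, x}; <>p there: t:F, x:F. ✗
v: no successors, so []<>p holds vacuously. ✓
w: successors {t, v, x}; <>p there: t:F, v:F, x:F. ✗
x: no successors, so []<>p holds vacuously. ✓
y: successors {v, x}; <>p there: v:F, x:F. ✗
Satisfying worlds: {t, v, x}.
So []<>p fails at the other 4 worlds.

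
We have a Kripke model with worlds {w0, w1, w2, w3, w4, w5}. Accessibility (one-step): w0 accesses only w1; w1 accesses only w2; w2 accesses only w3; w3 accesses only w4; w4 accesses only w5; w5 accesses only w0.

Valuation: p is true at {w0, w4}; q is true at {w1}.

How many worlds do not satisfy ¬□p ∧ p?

4

w0: ¬□p is T, p is T. ✓
w1: ¬□p is T, p is F. ✗
w2: ¬□p is T, p is F. ✗
w3: ¬□p is F, p is F. ✗
w4: ¬□p is T, p is T. ✓
w5: ¬□p is F, p is F. ✗
Satisfying worlds: {w0, w4}.
So ¬□p ∧ p fails at the other 4 worlds.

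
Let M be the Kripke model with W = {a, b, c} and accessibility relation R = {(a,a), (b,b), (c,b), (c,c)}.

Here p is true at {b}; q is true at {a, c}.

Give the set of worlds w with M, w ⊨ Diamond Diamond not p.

a: successors {a}; Diamond not p there: a:T. ✓
b: successors {b}; Diamond not p there: b:F. ✗
c: successors {b, c}; Diamond not p there: b:F, c:T. ✓

{a, c}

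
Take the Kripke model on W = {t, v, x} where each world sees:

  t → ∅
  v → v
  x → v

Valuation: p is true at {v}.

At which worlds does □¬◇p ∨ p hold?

{t, v}

t: □¬◇p is T, p is F. ✓
v: □¬◇p is F, p is T. ✓
x: □¬◇p is F, p is F. ✗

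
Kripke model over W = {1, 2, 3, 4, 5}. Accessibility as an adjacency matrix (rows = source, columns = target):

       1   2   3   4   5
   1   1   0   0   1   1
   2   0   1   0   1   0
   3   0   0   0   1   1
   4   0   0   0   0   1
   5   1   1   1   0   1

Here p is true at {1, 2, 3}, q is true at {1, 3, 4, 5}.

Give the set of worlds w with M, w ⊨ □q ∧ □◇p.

{4}

1: □q is T, □◇p is F. ✗
2: □q is F, □◇p is F. ✗
3: □q is T, □◇p is F. ✗
4: □q is T, □◇p is T. ✓
5: □q is F, □◇p is F. ✗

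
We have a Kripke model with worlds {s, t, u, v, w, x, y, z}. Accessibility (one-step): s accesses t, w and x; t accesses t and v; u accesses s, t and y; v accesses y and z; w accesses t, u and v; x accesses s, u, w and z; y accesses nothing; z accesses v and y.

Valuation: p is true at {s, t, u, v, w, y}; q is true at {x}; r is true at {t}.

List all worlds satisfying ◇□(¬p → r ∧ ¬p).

s: successors {t, w, x}; □(¬p → r ∧ ¬p) there: t:T, w:T, x:F. ✓
t: successors {t, v}; □(¬p → r ∧ ¬p) there: t:T, v:F. ✓
u: successors {s, t, y}; □(¬p → r ∧ ¬p) there: s:F, t:T, y:T. ✓
v: successors {y, z}; □(¬p → r ∧ ¬p) there: y:T, z:T. ✓
w: successors {t, u, v}; □(¬p → r ∧ ¬p) there: t:T, u:T, v:F. ✓
x: successors {s, u, w, z}; □(¬p → r ∧ ¬p) there: s:F, u:T, w:T, z:T. ✓
y: no successors, so ◇□(¬p → r ∧ ¬p) fails. ✗
z: successors {v, y}; □(¬p → r ∧ ¬p) there: v:F, y:T. ✓

{s, t, u, v, w, x, z}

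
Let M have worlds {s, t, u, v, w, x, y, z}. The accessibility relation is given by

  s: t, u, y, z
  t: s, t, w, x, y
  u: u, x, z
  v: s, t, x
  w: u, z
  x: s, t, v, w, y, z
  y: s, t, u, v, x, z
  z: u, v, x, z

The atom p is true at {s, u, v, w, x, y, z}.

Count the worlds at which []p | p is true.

s: []p is F, p is T. ✓
t: []p is F, p is F. ✗
u: []p is T, p is T. ✓
v: []p is F, p is T. ✓
w: []p is T, p is T. ✓
x: []p is F, p is T. ✓
y: []p is F, p is T. ✓
z: []p is T, p is T. ✓
Satisfying worlds: {s, u, v, w, x, y, z}.

7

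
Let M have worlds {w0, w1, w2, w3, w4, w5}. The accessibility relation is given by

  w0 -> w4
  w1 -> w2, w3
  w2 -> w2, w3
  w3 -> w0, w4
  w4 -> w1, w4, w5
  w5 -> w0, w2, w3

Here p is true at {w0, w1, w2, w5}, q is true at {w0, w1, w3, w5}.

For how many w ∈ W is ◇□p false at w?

w0: successors {w4}; □p there: w4:F. ✗
w1: successors {w2, w3}; □p there: w2:F, w3:F. ✗
w2: successors {w2, w3}; □p there: w2:F, w3:F. ✗
w3: successors {w0, w4}; □p there: w0:F, w4:F. ✗
w4: successors {w1, w4, w5}; □p there: w1:F, w4:F, w5:F. ✗
w5: successors {w0, w2, w3}; □p there: w0:F, w2:F, w3:F. ✗
Satisfying worlds: ∅.
So ◇□p fails at the other 6 worlds.

6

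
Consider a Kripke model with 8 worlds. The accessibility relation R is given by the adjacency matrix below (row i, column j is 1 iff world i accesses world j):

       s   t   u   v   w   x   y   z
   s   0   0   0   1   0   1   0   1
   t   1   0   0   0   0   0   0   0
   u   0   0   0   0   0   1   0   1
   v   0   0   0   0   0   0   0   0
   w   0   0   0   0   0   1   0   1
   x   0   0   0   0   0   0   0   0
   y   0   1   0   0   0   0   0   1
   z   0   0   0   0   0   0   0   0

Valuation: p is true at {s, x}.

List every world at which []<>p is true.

s: successors {v, x, z}; <>p there: v:F, x:F, z:F. ✗
t: successors {s}; <>p there: s:T. ✓
u: successors {x, z}; <>p there: x:F, z:F. ✗
v: no successors, so []<>p holds vacuously. ✓
w: successors {x, z}; <>p there: x:F, z:F. ✗
x: no successors, so []<>p holds vacuously. ✓
y: successors {t, z}; <>p there: t:T, z:F. ✗
z: no successors, so []<>p holds vacuously. ✓

{t, v, x, z}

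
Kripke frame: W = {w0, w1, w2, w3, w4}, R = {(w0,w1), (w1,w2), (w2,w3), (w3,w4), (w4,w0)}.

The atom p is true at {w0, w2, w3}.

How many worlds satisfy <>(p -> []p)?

w0: successors {w1}; p -> []p there: w1:T. ✓
w1: successors {w2}; p -> []p there: w2:T. ✓
w2: successors {w3}; p -> []p there: w3:F. ✗
w3: successors {w4}; p -> []p there: w4:T. ✓
w4: successors {w0}; p -> []p there: w0:F. ✗
Satisfying worlds: {w0, w1, w3}.

3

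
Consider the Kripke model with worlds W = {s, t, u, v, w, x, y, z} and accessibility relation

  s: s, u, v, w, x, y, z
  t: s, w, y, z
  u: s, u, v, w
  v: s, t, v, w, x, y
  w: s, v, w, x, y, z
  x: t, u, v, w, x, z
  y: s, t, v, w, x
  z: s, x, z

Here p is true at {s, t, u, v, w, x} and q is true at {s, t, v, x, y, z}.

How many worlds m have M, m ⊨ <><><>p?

8

s: successors {s, u, v, w, x, y, z}; <><>p there: s:T, u:T, v:T, w:T, x:T, y:T, z:T. ✓
t: successors {s, w, y, z}; <><>p there: s:T, w:T, y:T, z:T. ✓
u: successors {s, u, v, w}; <><>p there: s:T, u:T, v:T, w:T. ✓
v: successors {s, t, v, w, x, y}; <><>p there: s:T, t:T, v:T, w:T, x:T, y:T. ✓
w: successors {s, v, w, x, y, z}; <><>p there: s:T, v:T, w:T, x:T, y:T, z:T. ✓
x: successors {t, u, v, w, x, z}; <><>p there: t:T, u:T, v:T, w:T, x:T, z:T. ✓
y: successors {s, t, v, w, x}; <><>p there: s:T, t:T, v:T, w:T, x:T. ✓
z: successors {s, x, z}; <><>p there: s:T, x:T, z:T. ✓
Satisfying worlds: {s, t, u, v, w, x, y, z}.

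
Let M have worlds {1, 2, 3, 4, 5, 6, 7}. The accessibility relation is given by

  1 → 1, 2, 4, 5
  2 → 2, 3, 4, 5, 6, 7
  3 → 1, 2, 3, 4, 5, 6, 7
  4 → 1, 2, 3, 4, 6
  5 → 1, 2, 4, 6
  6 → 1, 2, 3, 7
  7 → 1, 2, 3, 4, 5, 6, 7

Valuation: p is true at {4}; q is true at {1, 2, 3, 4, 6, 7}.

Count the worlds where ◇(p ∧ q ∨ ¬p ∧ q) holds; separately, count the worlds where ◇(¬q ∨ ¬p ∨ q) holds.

7 and 7

For ◇(p ∧ q ∨ ¬p ∧ q):
1: successors {1, 2, 4, 5}; p ∧ q ∨ ¬p ∧ q there: 1:T, 2:T, 4:T, 5:F. ✓
2: successors {2, 3, 4, 5, 6, 7}; p ∧ q ∨ ¬p ∧ q there: 2:T, 3:T, 4:T, 5:F, 6:T, 7:T. ✓
3: successors {1, 2, 3, 4, 5, 6, 7}; p ∧ q ∨ ¬p ∧ q there: 1:T, 2:T, 3:T, 4:T, 5:F, 6:T, 7:T. ✓
4: successors {1, 2, 3, 4, 6}; p ∧ q ∨ ¬p ∧ q there: 1:T, 2:T, 3:T, 4:T, 6:T. ✓
5: successors {1, 2, 4, 6}; p ∧ q ∨ ¬p ∧ q there: 1:T, 2:T, 4:T, 6:T. ✓
6: successors {1, 2, 3, 7}; p ∧ q ∨ ¬p ∧ q there: 1:T, 2:T, 3:T, 7:T. ✓
7: successors {1, 2, 3, 4, 5, 6, 7}; p ∧ q ∨ ¬p ∧ q there: 1:T, 2:T, 3:T, 4:T, 5:F, 6:T, 7:T. ✓
— 7 worlds.
For ◇(¬q ∨ ¬p ∨ q):
1: successors {1, 2, 4, 5}; ¬q ∨ ¬p ∨ q there: 1:T, 2:T, 4:T, 5:T. ✓
2: successors {2, 3, 4, 5, 6, 7}; ¬q ∨ ¬p ∨ q there: 2:T, 3:T, 4:T, 5:T, 6:T, 7:T. ✓
3: successors {1, 2, 3, 4, 5, 6, 7}; ¬q ∨ ¬p ∨ q there: 1:T, 2:T, 3:T, 4:T, 5:T, 6:T, 7:T. ✓
4: successors {1, 2, 3, 4, 6}; ¬q ∨ ¬p ∨ q there: 1:T, 2:T, 3:T, 4:T, 6:T. ✓
5: successors {1, 2, 4, 6}; ¬q ∨ ¬p ∨ q there: 1:T, 2:T, 4:T, 6:T. ✓
6: successors {1, 2, 3, 7}; ¬q ∨ ¬p ∨ q there: 1:T, 2:T, 3:T, 7:T. ✓
7: successors {1, 2, 3, 4, 5, 6, 7}; ¬q ∨ ¬p ∨ q there: 1:T, 2:T, 3:T, 4:T, 5:T, 6:T, 7:T. ✓
— 7 worlds.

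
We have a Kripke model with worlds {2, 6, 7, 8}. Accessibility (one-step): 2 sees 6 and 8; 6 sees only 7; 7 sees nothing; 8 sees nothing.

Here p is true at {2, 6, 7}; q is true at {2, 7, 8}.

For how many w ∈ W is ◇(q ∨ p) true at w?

2: successors {6, 8}; q ∨ p there: 6:T, 8:T. ✓
6: successors {7}; q ∨ p there: 7:T. ✓
7: no successors, so ◇(q ∨ p) fails. ✗
8: no successors, so ◇(q ∨ p) fails. ✗
Satisfying worlds: {2, 6}.

2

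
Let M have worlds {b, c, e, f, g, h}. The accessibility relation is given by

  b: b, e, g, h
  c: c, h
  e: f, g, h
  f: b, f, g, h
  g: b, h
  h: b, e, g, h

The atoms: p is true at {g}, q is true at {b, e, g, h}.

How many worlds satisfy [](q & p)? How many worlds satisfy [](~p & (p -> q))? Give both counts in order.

For [](q & p):
b: successors {b, e, g, h}; q & p there: b:F, e:F, g:T, h:F. ✗
c: successors {c, h}; q & p there: c:F, h:F. ✗
e: successors {f, g, h}; q & p there: f:F, g:T, h:F. ✗
f: successors {b, f, g, h}; q & p there: b:F, f:F, g:T, h:F. ✗
g: successors {b, h}; q & p there: b:F, h:F. ✗
h: successors {b, e, g, h}; q & p there: b:F, e:F, g:T, h:F. ✗
— 0 worlds.
For [](~p & (p -> q)):
b: successors {b, e, g, h}; ~p & (p -> q) there: b:T, e:T, g:F, h:T. ✗
c: successors {c, h}; ~p & (p -> q) there: c:T, h:T. ✓
e: successors {f, g, h}; ~p & (p -> q) there: f:T, g:F, h:T. ✗
f: successors {b, f, g, h}; ~p & (p -> q) there: b:T, f:T, g:F, h:T. ✗
g: successors {b, h}; ~p & (p -> q) there: b:T, h:T. ✓
h: successors {b, e, g, h}; ~p & (p -> q) there: b:T, e:T, g:F, h:T. ✗
— 2 worlds.

0 and 2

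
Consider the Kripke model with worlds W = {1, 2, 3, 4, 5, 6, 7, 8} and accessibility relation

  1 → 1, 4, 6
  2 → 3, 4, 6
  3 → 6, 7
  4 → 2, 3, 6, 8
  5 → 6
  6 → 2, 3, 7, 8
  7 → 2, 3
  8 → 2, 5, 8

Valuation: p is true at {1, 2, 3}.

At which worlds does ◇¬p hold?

{1, 2, 3, 4, 5, 6, 8}

1: successors {1, 4, 6}; ¬p there: 1:F, 4:T, 6:T. ✓
2: successors {3, 4, 6}; ¬p there: 3:F, 4:T, 6:T. ✓
3: successors {6, 7}; ¬p there: 6:T, 7:T. ✓
4: successors {2, 3, 6, 8}; ¬p there: 2:F, 3:F, 6:T, 8:T. ✓
5: successors {6}; ¬p there: 6:T. ✓
6: successors {2, 3, 7, 8}; ¬p there: 2:F, 3:F, 7:T, 8:T. ✓
7: successors {2, 3}; ¬p there: 2:F, 3:F. ✗
8: successors {2, 5, 8}; ¬p there: 2:F, 5:T, 8:T. ✓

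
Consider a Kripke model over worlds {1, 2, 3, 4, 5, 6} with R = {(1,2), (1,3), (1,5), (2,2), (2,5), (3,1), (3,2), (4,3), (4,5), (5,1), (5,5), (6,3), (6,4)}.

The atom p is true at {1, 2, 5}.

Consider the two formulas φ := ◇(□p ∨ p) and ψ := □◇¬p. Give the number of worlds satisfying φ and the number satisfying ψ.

For ◇(□p ∨ p):
1: successors {2, 3, 5}; □p ∨ p there: 2:T, 3:T, 5:T. ✓
2: successors {2, 5}; □p ∨ p there: 2:T, 5:T. ✓
3: successors {1, 2}; □p ∨ p there: 1:T, 2:T. ✓
4: successors {3, 5}; □p ∨ p there: 3:T, 5:T. ✓
5: successors {1, 5}; □p ∨ p there: 1:T, 5:T. ✓
6: successors {3, 4}; □p ∨ p there: 3:T, 4:F. ✓
— 6 worlds.
For □◇¬p:
1: successors {2, 3, 5}; ◇¬p there: 2:F, 3:F, 5:F. ✗
2: successors {2, 5}; ◇¬p there: 2:F, 5:F. ✗
3: successors {1, 2}; ◇¬p there: 1:T, 2:F. ✗
4: successors {3, 5}; ◇¬p there: 3:F, 5:F. ✗
5: successors {1, 5}; ◇¬p there: 1:T, 5:F. ✗
6: successors {3, 4}; ◇¬p there: 3:F, 4:T. ✗
— 0 worlds.

6 and 0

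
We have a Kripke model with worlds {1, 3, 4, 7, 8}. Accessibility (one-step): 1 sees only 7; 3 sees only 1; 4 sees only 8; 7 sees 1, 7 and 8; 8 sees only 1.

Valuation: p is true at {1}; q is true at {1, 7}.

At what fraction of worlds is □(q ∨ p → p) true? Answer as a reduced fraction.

1: successors {7}; q ∨ p → p there: 7:F. ✗
3: successors {1}; q ∨ p → p there: 1:T. ✓
4: successors {8}; q ∨ p → p there: 8:T. ✓
7: successors {1, 7, 8}; q ∨ p → p there: 1:T, 7:F, 8:T. ✗
8: successors {1}; q ∨ p → p there: 1:T. ✓
That's 3 of 5 worlds, so 3/5.

3/5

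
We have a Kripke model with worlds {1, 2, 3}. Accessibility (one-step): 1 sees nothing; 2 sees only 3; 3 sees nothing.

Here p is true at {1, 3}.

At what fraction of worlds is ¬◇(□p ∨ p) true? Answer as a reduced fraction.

2/3

1: ◇(□p ∨ p) is F. ✓
2: ◇(□p ∨ p) is T. ✗
3: ◇(□p ∨ p) is F. ✓
That's 2 of 3 worlds, so 2/3.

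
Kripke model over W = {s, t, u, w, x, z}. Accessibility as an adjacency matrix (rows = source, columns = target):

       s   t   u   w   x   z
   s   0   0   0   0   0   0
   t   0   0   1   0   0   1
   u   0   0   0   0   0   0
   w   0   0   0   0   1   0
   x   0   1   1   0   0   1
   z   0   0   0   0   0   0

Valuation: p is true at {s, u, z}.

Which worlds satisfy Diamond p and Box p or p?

s: Diamond p and Box p is F, p is T. ✓
t: Diamond p and Box p is T, p is F. ✓
u: Diamond p and Box p is F, p is T. ✓
w: Diamond p and Box p is F, p is F. ✗
x: Diamond p and Box p is F, p is F. ✗
z: Diamond p and Box p is F, p is T. ✓

{s, t, u, z}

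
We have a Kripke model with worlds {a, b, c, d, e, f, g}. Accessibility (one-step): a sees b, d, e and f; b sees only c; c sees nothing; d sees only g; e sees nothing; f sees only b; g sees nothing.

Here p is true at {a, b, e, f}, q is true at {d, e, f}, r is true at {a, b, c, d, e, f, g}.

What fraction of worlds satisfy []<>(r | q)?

4/7

a: successors {b, d, e, f}; <>(r | q) there: b:T, d:T, e:F, f:T. ✗
b: successors {c}; <>(r | q) there: c:F. ✗
c: no successors, so []<>(r | q) holds vacuously. ✓
d: successors {g}; <>(r | q) there: g:F. ✗
e: no successors, so []<>(r | q) holds vacuously. ✓
f: successors {b}; <>(r | q) there: b:T. ✓
g: no successors, so []<>(r | q) holds vacuously. ✓
That's 4 of 7 worlds, so 4/7.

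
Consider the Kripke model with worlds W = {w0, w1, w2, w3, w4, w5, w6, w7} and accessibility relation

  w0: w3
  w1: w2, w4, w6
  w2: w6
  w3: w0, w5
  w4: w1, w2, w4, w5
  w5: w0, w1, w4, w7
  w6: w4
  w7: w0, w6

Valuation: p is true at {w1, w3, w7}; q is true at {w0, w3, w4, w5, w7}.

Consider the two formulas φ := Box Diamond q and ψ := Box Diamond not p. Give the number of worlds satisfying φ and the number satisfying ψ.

6 and 5

For Box Diamond q:
w0: successors {w3}; Diamond q there: w3:T. ✓
w1: successors {w2, w4, w6}; Diamond q there: w2:F, w4:T, w6:T. ✗
w2: successors {w6}; Diamond q there: w6:T. ✓
w3: successors {w0, w5}; Diamond q there: w0:T, w5:T. ✓
w4: successors {w1, w2, w4, w5}; Diamond q there: w1:T, w2:F, w4:T, w5:T. ✗
w5: successors {w0, w1, w4, w7}; Diamond q there: w0:T, w1:T, w4:T, w7:T. ✓
w6: successors {w4}; Diamond q there: w4:T. ✓
w7: successors {w0, w6}; Diamond q there: w0:T, w6:T. ✓
— 6 worlds.
For Box Diamond not p:
w0: successors {w3}; Diamond not p there: w3:T. ✓
w1: successors {w2, w4, w6}; Diamond not p there: w2:T, w4:T, w6:T. ✓
w2: successors {w6}; Diamond not p there: w6:T. ✓
w3: successors {w0, w5}; Diamond not p there: w0:F, w5:T. ✗
w4: successors {w1, w2, w4, w5}; Diamond not p there: w1:T, w2:T, w4:T, w5:T. ✓
w5: successors {w0, w1, w4, w7}; Diamond not p there: w0:F, w1:T, w4:T, w7:T. ✗
w6: successors {w4}; Diamond not p there: w4:T. ✓
w7: successors {w0, w6}; Diamond not p there: w0:F, w6:T. ✗
— 5 worlds.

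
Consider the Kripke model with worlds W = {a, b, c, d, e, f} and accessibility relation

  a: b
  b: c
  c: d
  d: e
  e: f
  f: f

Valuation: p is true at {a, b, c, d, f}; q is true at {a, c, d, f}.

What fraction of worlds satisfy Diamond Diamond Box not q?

a: successors {b}; Diamond Box not q there: b:F. ✗
b: successors {c}; Diamond Box not q there: c:T. ✓
c: successors {d}; Diamond Box not q there: d:F. ✗
d: successors {e}; Diamond Box not q there: e:F. ✗
e: successors {f}; Diamond Box not q there: f:F. ✗
f: successors {f}; Diamond Box not q there: f:F. ✗
That's 1 of 6 worlds, so 1/6.

1/6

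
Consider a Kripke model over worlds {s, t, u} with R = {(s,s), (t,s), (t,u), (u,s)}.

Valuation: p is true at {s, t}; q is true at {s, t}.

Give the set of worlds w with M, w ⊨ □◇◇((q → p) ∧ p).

{s, t, u}

s: successors {s}; ◇◇((q → p) ∧ p) there: s:T. ✓
t: successors {s, u}; ◇◇((q → p) ∧ p) there: s:T, u:T. ✓
u: successors {s}; ◇◇((q → p) ∧ p) there: s:T. ✓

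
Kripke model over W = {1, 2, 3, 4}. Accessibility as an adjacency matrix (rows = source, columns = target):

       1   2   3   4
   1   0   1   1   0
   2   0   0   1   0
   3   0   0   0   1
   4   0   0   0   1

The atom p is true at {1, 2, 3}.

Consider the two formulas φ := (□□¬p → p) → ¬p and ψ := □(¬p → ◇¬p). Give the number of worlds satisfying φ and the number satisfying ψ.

For (□□¬p → p) → ¬p:
1: □□¬p → p is T, ¬p is F. ✗
2: □□¬p → p is T, ¬p is F. ✗
3: □□¬p → p is T, ¬p is F. ✗
4: □□¬p → p is F, ¬p is T. ✓
— 1 world.
For □(¬p → ◇¬p):
1: successors {2, 3}; ¬p → ◇¬p there: 2:T, 3:T. ✓
2: successors {3}; ¬p → ◇¬p there: 3:T. ✓
3: successors {4}; ¬p → ◇¬p there: 4:T. ✓
4: successors {4}; ¬p → ◇¬p there: 4:T. ✓
— 4 worlds.

1 and 4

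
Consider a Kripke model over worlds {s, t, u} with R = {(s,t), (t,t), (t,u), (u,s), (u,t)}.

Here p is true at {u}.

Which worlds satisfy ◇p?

{t}

s: successors {t}; p there: t:F. ✗
t: successors {t, u}; p there: t:F, u:T. ✓
u: successors {s, t}; p there: s:F, t:F. ✗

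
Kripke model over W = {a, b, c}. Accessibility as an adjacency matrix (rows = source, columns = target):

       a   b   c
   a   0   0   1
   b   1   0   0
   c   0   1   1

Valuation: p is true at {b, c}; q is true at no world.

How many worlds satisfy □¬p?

1

a: successors {c}; ¬p there: c:F. ✗
b: successors {a}; ¬p there: a:T. ✓
c: successors {b, c}; ¬p there: b:F, c:F. ✗
Satisfying worlds: {b}.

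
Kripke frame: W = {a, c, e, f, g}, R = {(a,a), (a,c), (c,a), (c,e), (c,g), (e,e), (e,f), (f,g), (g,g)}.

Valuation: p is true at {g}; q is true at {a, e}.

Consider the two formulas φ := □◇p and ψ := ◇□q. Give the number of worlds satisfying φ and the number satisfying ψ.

2 and 0

For □◇p:
a: successors {a, c}; ◇p there: a:F, c:T. ✗
c: successors {a, e, g}; ◇p there: a:F, e:F, g:T. ✗
e: successors {e, f}; ◇p there: e:F, f:T. ✗
f: successors {g}; ◇p there: g:T. ✓
g: successors {g}; ◇p there: g:T. ✓
— 2 worlds.
For ◇□q:
a: successors {a, c}; □q there: a:F, c:F. ✗
c: successors {a, e, g}; □q there: a:F, e:F, g:F. ✗
e: successors {e, f}; □q there: e:F, f:F. ✗
f: successors {g}; □q there: g:F. ✗
g: successors {g}; □q there: g:F. ✗
— 0 worlds.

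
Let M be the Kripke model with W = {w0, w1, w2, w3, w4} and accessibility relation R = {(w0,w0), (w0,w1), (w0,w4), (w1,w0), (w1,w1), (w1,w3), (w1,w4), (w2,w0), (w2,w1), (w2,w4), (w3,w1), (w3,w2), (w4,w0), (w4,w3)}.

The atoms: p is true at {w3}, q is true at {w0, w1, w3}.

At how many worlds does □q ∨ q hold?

w0: □q is F, q is T. ✓
w1: □q is F, q is T. ✓
w2: □q is F, q is F. ✗
w3: □q is F, q is T. ✓
w4: □q is T, q is F. ✓
Satisfying worlds: {w0, w1, w3, w4}.

4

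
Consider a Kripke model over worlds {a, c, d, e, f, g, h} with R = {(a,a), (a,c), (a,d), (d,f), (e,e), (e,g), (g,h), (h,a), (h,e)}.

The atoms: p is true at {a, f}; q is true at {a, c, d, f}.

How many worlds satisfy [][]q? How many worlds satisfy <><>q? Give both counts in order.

4 and 3

For [][]q:
a: successors {a, c, d}; []q there: a:T, c:T, d:T. ✓
c: no successors, so [][]q holds vacuously. ✓
d: successors {f}; []q there: f:T. ✓
e: successors {e, g}; []q there: e:F, g:F. ✗
f: no successors, so [][]q holds vacuously. ✓
g: successors {h}; []q there: h:F. ✗
h: successors {a, e}; []q there: a:T, e:F. ✗
— 4 worlds.
For <><>q:
a: successors {a, c, d}; <>q there: a:T, c:F, d:T. ✓
c: no successors, so <><>q fails. ✗
d: successors {f}; <>q there: f:F. ✗
e: successors {e, g}; <>q there: e:F, g:F. ✗
f: no successors, so <><>q fails. ✗
g: successors {h}; <>q there: h:T. ✓
h: successors {a, e}; <>q there: a:T, e:F. ✓
— 3 worlds.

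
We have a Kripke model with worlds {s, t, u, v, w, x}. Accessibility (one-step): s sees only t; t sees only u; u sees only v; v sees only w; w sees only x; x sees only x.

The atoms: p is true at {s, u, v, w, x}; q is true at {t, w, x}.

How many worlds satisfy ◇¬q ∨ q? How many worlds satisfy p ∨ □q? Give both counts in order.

4 and 5

For ◇¬q ∨ q:
s: ◇¬q is F, q is F. ✗
t: ◇¬q is T, q is T. ✓
u: ◇¬q is T, q is F. ✓
v: ◇¬q is F, q is F. ✗
w: ◇¬q is F, q is T. ✓
x: ◇¬q is F, q is T. ✓
— 4 worlds.
For p ∨ □q:
s: p is T, □q is T. ✓
t: p is F, □q is F. ✗
u: p is T, □q is F. ✓
v: p is T, □q is T. ✓
w: p is T, □q is T. ✓
x: p is T, □q is T. ✓
— 5 worlds.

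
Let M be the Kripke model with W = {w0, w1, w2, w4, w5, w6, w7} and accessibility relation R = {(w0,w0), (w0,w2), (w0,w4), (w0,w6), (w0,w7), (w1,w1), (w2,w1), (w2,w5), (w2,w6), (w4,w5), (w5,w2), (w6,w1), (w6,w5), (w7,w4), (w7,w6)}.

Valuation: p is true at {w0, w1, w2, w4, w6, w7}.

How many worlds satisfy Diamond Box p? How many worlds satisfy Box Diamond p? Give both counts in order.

5 and 5

For Diamond Box p:
w0: successors {w0, w2, w4, w6, w7}; Box p there: w0:T, w2:F, w4:F, w6:F, w7:T. ✓
w1: successors {w1}; Box p there: w1:T. ✓
w2: successors {w1, w5, w6}; Box p there: w1:T, w5:T, w6:F. ✓
w4: successors {w5}; Box p there: w5:T. ✓
w5: successors {w2}; Box p there: w2:F. ✗
w6: successors {w1, w5}; Box p there: w1:T, w5:T. ✓
w7: successors {w4, w6}; Box p there: w4:F, w6:F. ✗
— 5 worlds.
For Box Diamond p:
w0: successors {w0, w2, w4, w6, w7}; Diamond p there: w0:T, w2:T, w4:F, w6:T, w7:T. ✗
w1: successors {w1}; Diamond p there: w1:T. ✓
w2: successors {w1, w5, w6}; Diamond p there: w1:T, w5:T, w6:T. ✓
w4: successors {w5}; Diamond p there: w5:T. ✓
w5: successors {w2}; Diamond p there: w2:T. ✓
w6: successors {w1, w5}; Diamond p there: w1:T, w5:T. ✓
w7: successors {w4, w6}; Diamond p there: w4:F, w6:T. ✗
— 5 worlds.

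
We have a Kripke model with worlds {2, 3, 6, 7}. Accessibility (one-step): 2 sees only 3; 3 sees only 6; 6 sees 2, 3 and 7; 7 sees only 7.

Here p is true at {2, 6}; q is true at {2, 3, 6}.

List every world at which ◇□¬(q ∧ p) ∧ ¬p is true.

{7}

2: ◇□¬(q ∧ p) is F, ¬p is F. ✗
3: ◇□¬(q ∧ p) is F, ¬p is T. ✗
6: ◇□¬(q ∧ p) is T, ¬p is F. ✗
7: ◇□¬(q ∧ p) is T, ¬p is T. ✓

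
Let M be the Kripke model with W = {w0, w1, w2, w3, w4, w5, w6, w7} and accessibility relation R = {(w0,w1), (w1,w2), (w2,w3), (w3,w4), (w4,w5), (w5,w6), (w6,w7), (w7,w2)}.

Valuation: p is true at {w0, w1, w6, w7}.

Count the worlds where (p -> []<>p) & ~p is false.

w0: p -> []<>p is F, ~p is F. ✗
w1: p -> []<>p is F, ~p is F. ✗
w2: p -> []<>p is T, ~p is T. ✓
w3: p -> []<>p is T, ~p is T. ✓
w4: p -> []<>p is T, ~p is T. ✓
w5: p -> []<>p is T, ~p is T. ✓
w6: p -> []<>p is F, ~p is F. ✗
w7: p -> []<>p is F, ~p is F. ✗
Satisfying worlds: {w2, w3, w4, w5}.
So (p -> []<>p) & ~p fails at the other 4 worlds.

4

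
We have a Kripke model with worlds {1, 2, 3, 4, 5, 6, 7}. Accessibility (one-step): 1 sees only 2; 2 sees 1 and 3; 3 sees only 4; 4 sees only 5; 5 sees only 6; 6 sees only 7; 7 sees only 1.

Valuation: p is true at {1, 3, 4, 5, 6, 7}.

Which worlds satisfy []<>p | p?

{1, 3, 4, 5, 6, 7}

1: []<>p is T, p is T. ✓
2: []<>p is F, p is F. ✗
3: []<>p is T, p is T. ✓
4: []<>p is T, p is T. ✓
5: []<>p is T, p is T. ✓
6: []<>p is T, p is T. ✓
7: []<>p is F, p is T. ✓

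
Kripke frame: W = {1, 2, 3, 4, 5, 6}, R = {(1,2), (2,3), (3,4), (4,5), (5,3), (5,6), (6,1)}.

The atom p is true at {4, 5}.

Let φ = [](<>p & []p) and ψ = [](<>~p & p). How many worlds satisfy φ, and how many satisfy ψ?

For [](<>p & []p):
1: successors {2}; <>p & []p there: 2:F. ✗
2: successors {3}; <>p & []p there: 3:T. ✓
3: successors {4}; <>p & []p there: 4:T. ✓
4: successors {5}; <>p & []p there: 5:F. ✗
5: successors {3, 6}; <>p & []p there: 3:T, 6:F. ✗
6: successors {1}; <>p & []p there: 1:F. ✗
— 2 worlds.
For [](<>~p & p):
1: successors {2}; <>~p & p there: 2:F. ✗
2: successors {3}; <>~p & p there: 3:F. ✗
3: successors {4}; <>~p & p there: 4:F. ✗
4: successors {5}; <>~p & p there: 5:T. ✓
5: successors {3, 6}; <>~p & p there: 3:F, 6:F. ✗
6: successors {1}; <>~p & p there: 1:F. ✗
— 1 world.

2 and 1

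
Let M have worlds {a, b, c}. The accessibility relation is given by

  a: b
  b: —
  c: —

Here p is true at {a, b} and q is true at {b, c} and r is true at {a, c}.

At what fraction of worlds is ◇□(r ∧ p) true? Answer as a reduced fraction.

1/3

a: successors {b}; □(r ∧ p) there: b:T. ✓
b: no successors, so ◇□(r ∧ p) fails. ✗
c: no successors, so ◇□(r ∧ p) fails. ✗
That's 1 of 3 worlds, so 1/3.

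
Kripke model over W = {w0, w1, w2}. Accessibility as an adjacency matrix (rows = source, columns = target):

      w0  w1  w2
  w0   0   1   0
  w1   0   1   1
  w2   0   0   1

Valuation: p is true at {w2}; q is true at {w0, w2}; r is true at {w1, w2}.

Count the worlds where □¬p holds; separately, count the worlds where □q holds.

1 and 1

For □¬p:
w0: successors {w1}; ¬p there: w1:T. ✓
w1: successors {w1, w2}; ¬p there: w1:T, w2:F. ✗
w2: successors {w2}; ¬p there: w2:F. ✗
— 1 world.
For □q:
w0: successors {w1}; q there: w1:F. ✗
w1: successors {w1, w2}; q there: w1:F, w2:T. ✗
w2: successors {w2}; q there: w2:T. ✓
— 1 world.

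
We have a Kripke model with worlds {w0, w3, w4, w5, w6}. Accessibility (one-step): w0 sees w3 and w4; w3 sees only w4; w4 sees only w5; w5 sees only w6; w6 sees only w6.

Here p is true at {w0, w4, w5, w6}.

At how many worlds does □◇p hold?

5

w0: successors {w3, w4}; ◇p there: w3:T, w4:T. ✓
w3: successors {w4}; ◇p there: w4:T. ✓
w4: successors {w5}; ◇p there: w5:T. ✓
w5: successors {w6}; ◇p there: w6:T. ✓
w6: successors {w6}; ◇p there: w6:T. ✓
Satisfying worlds: {w0, w3, w4, w5, w6}.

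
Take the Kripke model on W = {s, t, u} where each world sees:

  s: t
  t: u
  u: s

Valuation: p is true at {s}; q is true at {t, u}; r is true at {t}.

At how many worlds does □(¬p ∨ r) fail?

1

s: successors {t}; ¬p ∨ r there: t:T. ✓
t: successors {u}; ¬p ∨ r there: u:T. ✓
u: successors {s}; ¬p ∨ r there: s:F. ✗
Satisfying worlds: {s, t}.
So □(¬p ∨ r) fails at the other 1 world.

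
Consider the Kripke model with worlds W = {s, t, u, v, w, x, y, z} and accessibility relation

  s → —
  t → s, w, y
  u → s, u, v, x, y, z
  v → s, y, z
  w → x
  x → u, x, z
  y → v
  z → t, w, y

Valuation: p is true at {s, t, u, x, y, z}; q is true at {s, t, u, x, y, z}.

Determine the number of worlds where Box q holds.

4

s: no successors, so Box q holds vacuously. ✓
t: successors {s, w, y}; q there: s:T, w:F, y:T. ✗
u: successors {s, u, v, x, y, z}; q there: s:T, u:T, v:F, x:T, y:T, z:T. ✗
v: successors {s, y, z}; q there: s:T, y:T, z:T. ✓
w: successors {x}; q there: x:T. ✓
x: successors {u, x, z}; q there: u:T, x:T, z:T. ✓
y: successors {v}; q there: v:F. ✗
z: successors {t, w, y}; q there: t:T, w:F, y:T. ✗
Satisfying worlds: {s, v, w, x}.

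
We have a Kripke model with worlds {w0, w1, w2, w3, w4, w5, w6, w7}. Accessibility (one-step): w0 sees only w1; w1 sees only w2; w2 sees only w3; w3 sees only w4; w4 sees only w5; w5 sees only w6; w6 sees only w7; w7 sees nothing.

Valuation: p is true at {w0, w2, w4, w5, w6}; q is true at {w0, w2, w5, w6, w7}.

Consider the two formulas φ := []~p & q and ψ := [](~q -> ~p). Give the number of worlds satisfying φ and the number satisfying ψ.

4 and 7

For []~p & q:
w0: []~p is T, q is T. ✓
w1: []~p is F, q is F. ✗
w2: []~p is T, q is T. ✓
w3: []~p is F, q is F. ✗
w4: []~p is F, q is F. ✗
w5: []~p is F, q is T. ✗
w6: []~p is T, q is T. ✓
w7: []~p is T, q is T. ✓
— 4 worlds.
For [](~q -> ~p):
w0: successors {w1}; ~q -> ~p there: w1:T. ✓
w1: successors {w2}; ~q -> ~p there: w2:T. ✓
w2: successors {w3}; ~q -> ~p there: w3:T. ✓
w3: successors {w4}; ~q -> ~p there: w4:F. ✗
w4: successors {w5}; ~q -> ~p there: w5:T. ✓
w5: successors {w6}; ~q -> ~p there: w6:T. ✓
w6: successors {w7}; ~q -> ~p there: w7:T. ✓
w7: no successors, so [](~q -> ~p) holds vacuously. ✓
— 7 worlds.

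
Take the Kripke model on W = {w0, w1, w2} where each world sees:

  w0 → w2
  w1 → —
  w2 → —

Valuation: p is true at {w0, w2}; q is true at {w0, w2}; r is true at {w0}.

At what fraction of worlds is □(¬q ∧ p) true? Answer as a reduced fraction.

w0: successors {w2}; ¬q ∧ p there: w2:F. ✗
w1: no successors, so □(¬q ∧ p) holds vacuously. ✓
w2: no successors, so □(¬q ∧ p) holds vacuously. ✓
That's 2 of 3 worlds, so 2/3.

2/3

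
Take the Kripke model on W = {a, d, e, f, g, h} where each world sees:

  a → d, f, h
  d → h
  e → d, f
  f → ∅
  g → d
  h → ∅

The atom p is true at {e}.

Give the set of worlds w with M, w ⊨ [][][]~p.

a: successors {d, f, h}; [][]~p there: d:T, f:T, h:T. ✓
d: successors {h}; [][]~p there: h:T. ✓
e: successors {d, f}; [][]~p there: d:T, f:T. ✓
f: no successors, so [][][]~p holds vacuously. ✓
g: successors {d}; [][]~p there: d:T. ✓
h: no successors, so [][][]~p holds vacuously. ✓

{a, d, e, f, g, h}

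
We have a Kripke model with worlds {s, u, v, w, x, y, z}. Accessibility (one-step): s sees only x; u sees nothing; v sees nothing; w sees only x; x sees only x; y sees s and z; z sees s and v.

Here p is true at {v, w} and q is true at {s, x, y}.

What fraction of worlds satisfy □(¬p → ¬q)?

s: successors {x}; ¬p → ¬q there: x:F. ✗
u: no successors, so □(¬p → ¬q) holds vacuously. ✓
v: no successors, so □(¬p → ¬q) holds vacuously. ✓
w: successors {x}; ¬p → ¬q there: x:F. ✗
x: successors {x}; ¬p → ¬q there: x:F. ✗
y: successors {s, z}; ¬p → ¬q there: s:F, z:T. ✗
z: successors {s, v}; ¬p → ¬q there: s:F, v:T. ✗
That's 2 of 7 worlds, so 2/7.

2/7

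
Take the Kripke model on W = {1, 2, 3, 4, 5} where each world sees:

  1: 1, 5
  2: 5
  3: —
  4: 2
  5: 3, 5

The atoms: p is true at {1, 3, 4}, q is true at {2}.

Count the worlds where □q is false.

3

1: successors {1, 5}; q there: 1:F, 5:F. ✗
2: successors {5}; q there: 5:F. ✗
3: no successors, so □q holds vacuously. ✓
4: successors {2}; q there: 2:T. ✓
5: successors {3, 5}; q there: 3:F, 5:F. ✗
Satisfying worlds: {3, 4}.
So □q fails at the other 3 worlds.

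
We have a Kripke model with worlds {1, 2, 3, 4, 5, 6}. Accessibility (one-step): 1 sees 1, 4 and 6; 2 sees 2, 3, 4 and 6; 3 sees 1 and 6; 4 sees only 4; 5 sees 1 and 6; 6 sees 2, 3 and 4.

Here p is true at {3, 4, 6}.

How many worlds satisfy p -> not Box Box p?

1: p is F, not Box Box p is T. ✓
2: p is F, not Box Box p is T. ✓
3: p is T, not Box Box p is T. ✓
4: p is T, not Box Box p is F. ✗
5: p is F, not Box Box p is T. ✓
6: p is T, not Box Box p is T. ✓
Satisfying worlds: {1, 2, 3, 5, 6}.

5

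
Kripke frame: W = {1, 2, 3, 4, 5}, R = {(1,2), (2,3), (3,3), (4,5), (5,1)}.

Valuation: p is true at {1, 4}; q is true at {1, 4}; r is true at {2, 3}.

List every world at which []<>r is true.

1: successors {2}; <>r there: 2:T. ✓
2: successors {3}; <>r there: 3:T. ✓
3: successors {3}; <>r there: 3:T. ✓
4: successors {5}; <>r there: 5:F. ✗
5: successors {1}; <>r there: 1:T. ✓

{1, 2, 3, 5}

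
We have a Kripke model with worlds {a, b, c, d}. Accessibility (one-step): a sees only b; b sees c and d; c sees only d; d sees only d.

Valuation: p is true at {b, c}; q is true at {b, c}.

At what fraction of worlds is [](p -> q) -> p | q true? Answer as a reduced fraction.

a: [](p -> q) is T, p | q is F. ✗
b: [](p -> q) is T, p | q is T. ✓
c: [](p -> q) is T, p | q is T. ✓
d: [](p -> q) is T, p | q is F. ✗
That's 2 of 4 worlds, so 2/4 = 1/2.

1/2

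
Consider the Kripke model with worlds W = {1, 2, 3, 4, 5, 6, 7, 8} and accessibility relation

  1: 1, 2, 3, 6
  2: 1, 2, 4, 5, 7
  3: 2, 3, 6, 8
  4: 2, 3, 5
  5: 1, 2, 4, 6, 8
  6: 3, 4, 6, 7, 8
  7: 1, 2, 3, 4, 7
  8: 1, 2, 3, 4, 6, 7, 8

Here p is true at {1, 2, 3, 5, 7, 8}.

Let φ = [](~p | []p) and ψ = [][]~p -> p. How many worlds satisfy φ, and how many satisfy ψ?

0 and 8

For [](~p | []p):
1: successors {1, 2, 3, 6}; ~p | []p there: 1:F, 2:F, 3:F, 6:T. ✗
2: successors {1, 2, 4, 5, 7}; ~p | []p there: 1:F, 2:F, 4:T, 5:F, 7:F. ✗
3: successors {2, 3, 6, 8}; ~p | []p there: 2:F, 3:F, 6:T, 8:F. ✗
4: successors {2, 3, 5}; ~p | []p there: 2:F, 3:F, 5:F. ✗
5: successors {1, 2, 4, 6, 8}; ~p | []p there: 1:F, 2:F, 4:T, 6:T, 8:F. ✗
6: successors {3, 4, 6, 7, 8}; ~p | []p there: 3:F, 4:T, 6:T, 7:F, 8:F. ✗
7: successors {1, 2, 3, 4, 7}; ~p | []p there: 1:F, 2:F, 3:F, 4:T, 7:F. ✗
8: successors {1, 2, 3, 4, 6, 7, 8}; ~p | []p there: 1:F, 2:F, 3:F, 4:T, 6:T, 7:F, 8:F. ✗
— 0 worlds.
For [][]~p -> p:
1: [][]~p is F, p is T. ✓
2: [][]~p is F, p is T. ✓
3: [][]~p is F, p is T. ✓
4: [][]~p is F, p is F. ✓
5: [][]~p is F, p is T. ✓
6: [][]~p is F, p is F. ✓
7: [][]~p is F, p is T. ✓
8: [][]~p is F, p is T. ✓
— 8 worlds.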